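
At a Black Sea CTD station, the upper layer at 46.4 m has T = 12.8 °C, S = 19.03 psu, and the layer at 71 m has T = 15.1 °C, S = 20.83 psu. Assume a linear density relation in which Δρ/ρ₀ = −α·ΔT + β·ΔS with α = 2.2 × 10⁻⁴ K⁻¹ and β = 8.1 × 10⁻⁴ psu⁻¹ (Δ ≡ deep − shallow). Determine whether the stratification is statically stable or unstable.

stable

ΔT = 15.1 − 12.8 = +2.3 K and ΔS = 20.83 − 19.03 = +1.80 psu (deep − shallow).
−αΔT = -5.06 × 10⁻⁴; βΔS = 1.458 × 10⁻³; sum Δρ/ρ₀ = 9.52 × 10⁻⁴.
Δρ/ρ₀ > 0, so Δρ > 0: deeper water is denser → statically stable.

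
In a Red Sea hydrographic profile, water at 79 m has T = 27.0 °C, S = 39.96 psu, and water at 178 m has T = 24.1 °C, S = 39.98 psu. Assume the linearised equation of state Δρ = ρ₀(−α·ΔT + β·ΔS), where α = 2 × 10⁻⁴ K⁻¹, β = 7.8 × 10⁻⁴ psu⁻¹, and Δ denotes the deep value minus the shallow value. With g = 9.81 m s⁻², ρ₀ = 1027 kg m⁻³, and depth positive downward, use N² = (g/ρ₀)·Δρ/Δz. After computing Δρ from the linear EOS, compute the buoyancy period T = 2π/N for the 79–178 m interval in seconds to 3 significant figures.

ΔT = -2.9 K, ΔS = +0.02 psu (deep − shallow).
Δρ/ρ₀ = −αΔT + βΔS = 5.80 × 10⁻⁴ + 1.56 × 10⁻⁵ = 5.956 × 10⁻⁴, so Δρ ≈ 0.6117 kg m⁻³.
N² = (g/ρ₀)·Δρ/Δz = g·(Δρ/ρ₀)/Δz = 9.81 × 5.956 × 10⁻⁴ / 99 = 5.9019 × 10⁻⁵ s⁻².
N = √(5.9019 × 10⁻⁵) = 7.6824 × 10⁻³ rad s⁻¹ → T = 2π/N = 817.87 s ≈ 818 s.

818 s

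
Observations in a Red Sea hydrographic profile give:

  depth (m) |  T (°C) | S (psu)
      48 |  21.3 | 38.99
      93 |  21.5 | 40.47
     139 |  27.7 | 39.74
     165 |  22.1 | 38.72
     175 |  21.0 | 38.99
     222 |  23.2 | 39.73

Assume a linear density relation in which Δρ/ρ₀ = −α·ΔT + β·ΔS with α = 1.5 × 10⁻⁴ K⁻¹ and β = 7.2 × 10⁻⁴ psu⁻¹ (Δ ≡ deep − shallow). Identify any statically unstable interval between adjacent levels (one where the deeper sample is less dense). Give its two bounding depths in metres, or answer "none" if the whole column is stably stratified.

93–139 m

Evaluate Δρ/ρ₀ = −αΔT + βΔS across each adjacent pair:
  48–93 m: −αΔT+βΔS = −(1.5 × 10⁻⁴)(+0.2)+(7.2 × 10⁻⁴)(+1.48) = 1.0 × 10⁻³ → stable
  93–139 m: −αΔT+βΔS = −(1.5 × 10⁻⁴)(+6.2)+(7.2 × 10⁻⁴)(-0.73) = -1.5 × 10⁻³ → UNSTABLE
  139–165 m: −αΔT+βΔS = −(1.5 × 10⁻⁴)(-5.6)+(7.2 × 10⁻⁴)(-1.02) = 1.1 × 10⁻⁴ → stable
  165–175 m: −αΔT+βΔS = −(1.5 × 10⁻⁴)(-1.1)+(7.2 × 10⁻⁴)(+0.27) = 3.6 × 10⁻⁴ → stable
  175–222 m: −αΔT+βΔS = −(1.5 × 10⁻⁴)(+2.2)+(7.2 × 10⁻⁴)(+0.74) = 2.0 × 10⁻⁴ → stable
The 93–139 m interval has Δρ < 0: lighter water underlies denser water.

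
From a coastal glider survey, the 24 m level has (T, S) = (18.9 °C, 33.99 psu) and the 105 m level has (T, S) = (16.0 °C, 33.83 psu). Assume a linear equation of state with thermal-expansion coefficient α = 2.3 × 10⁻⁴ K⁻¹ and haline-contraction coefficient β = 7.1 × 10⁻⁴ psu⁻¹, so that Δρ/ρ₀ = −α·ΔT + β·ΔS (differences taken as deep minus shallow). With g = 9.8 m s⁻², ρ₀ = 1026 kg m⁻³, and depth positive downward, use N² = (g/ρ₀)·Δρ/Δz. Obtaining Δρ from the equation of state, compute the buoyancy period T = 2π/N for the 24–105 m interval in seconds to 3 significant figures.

768 s

ΔT = -2.9 K, ΔS = -0.16 psu (deep − shallow).
Δρ/ρ₀ = −αΔT + βΔS = 6.67 × 10⁻⁴ − 1.136 × 10⁻⁴ = 5.534 × 10⁻⁴, so Δρ ≈ 0.5678 kg m⁻³.
N² = (g/ρ₀)·Δρ/Δz = g·(Δρ/ρ₀)/Δz = 9.8 × 5.534 × 10⁻⁴ / 81 = 6.6955 × 10⁻⁵ s⁻².
N = √(6.6955 × 10⁻⁵) = 8.1826 × 10⁻³ rad s⁻¹ → T = 2π/N = 767.87 s ≈ 768 s.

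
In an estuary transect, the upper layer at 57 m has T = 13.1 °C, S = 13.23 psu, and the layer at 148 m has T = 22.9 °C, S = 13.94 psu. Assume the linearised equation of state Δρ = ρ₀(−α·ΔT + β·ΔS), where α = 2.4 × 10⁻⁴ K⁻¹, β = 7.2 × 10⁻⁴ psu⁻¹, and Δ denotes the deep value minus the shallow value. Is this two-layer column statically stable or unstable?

unstable

ΔT = 22.9 − 13.1 = +9.8 K and ΔS = 13.94 − 13.23 = +0.71 psu (deep − shallow).
−αΔT = -2.352 × 10⁻³; βΔS = 5.112 × 10⁻⁴; sum Δρ/ρ₀ = -1.8408 × 10⁻³.
Δρ/ρ₀ < 0, so Δρ < 0: deeper water is lighter → statically unstable; the column would overturn.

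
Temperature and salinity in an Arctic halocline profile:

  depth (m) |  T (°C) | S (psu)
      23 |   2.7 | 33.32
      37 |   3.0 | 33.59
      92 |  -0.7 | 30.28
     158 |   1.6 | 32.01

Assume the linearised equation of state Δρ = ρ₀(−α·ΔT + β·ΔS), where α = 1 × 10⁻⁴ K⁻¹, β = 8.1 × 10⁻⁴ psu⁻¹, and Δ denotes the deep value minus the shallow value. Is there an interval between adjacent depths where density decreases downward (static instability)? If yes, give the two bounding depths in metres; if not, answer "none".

37–92 m

Evaluate Δρ/ρ₀ = −αΔT + βΔS across each adjacent pair:
  23–37 m: −αΔT+βΔS = −(1 × 10⁻⁴)(+0.3)+(8.1 × 10⁻⁴)(+0.27) = 1.9 × 10⁻⁴ → stable
  37–92 m: −αΔT+βΔS = −(1 × 10⁻⁴)(-3.7)+(8.1 × 10⁻⁴)(-3.31) = -2.3 × 10⁻³ → UNSTABLE
  92–158 m: −αΔT+βΔS = −(1 × 10⁻⁴)(+2.3)+(8.1 × 10⁻⁴)(+1.73) = 1.2 × 10⁻³ → stable
The 37–92 m interval has Δρ < 0: lighter water underlies denser water.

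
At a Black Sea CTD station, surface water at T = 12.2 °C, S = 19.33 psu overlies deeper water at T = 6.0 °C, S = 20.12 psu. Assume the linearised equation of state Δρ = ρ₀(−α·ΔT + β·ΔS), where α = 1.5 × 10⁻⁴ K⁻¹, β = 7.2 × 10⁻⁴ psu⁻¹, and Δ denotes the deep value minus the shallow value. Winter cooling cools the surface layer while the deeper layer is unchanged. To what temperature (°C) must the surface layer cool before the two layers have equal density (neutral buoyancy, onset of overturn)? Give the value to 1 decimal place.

2.2 °C

Neutral buoyancy requires Δρ = 0, i.e. −α(T_deep − T_surf′) + β(S_deep − S_surf) = 0.
T_surf′ = T_deep − (β/α)·ΔS = 6.0 − (7.2 × 10⁻⁴/1.5 × 10⁻⁴)·(+0.79) = 2.208 °C.
Cooling required: 12.2 − (2.208) = 9.992 °C.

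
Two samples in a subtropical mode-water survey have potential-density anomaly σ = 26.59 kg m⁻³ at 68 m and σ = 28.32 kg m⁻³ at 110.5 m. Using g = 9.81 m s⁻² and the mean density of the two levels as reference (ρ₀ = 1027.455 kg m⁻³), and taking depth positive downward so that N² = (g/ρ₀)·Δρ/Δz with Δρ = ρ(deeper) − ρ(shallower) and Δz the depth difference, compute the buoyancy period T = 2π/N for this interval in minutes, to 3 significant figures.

Δρ = 1028.32 − 1026.59 = 1.73 kg m⁻³ over Δz = 110.5 − 68 = 42.5 m.
N² = (9.81/1027.455) × (1.73/42.5) = 3.8865 × 10⁻⁴ s⁻².
N = √(3.8865 × 10⁻⁴) = 0.019714 rad s⁻¹, so T = 2π/N = 318.72 s = 5.3120 min ≈ 5.31 min.
A positive N² confirms static stability across the interval.

5.31 min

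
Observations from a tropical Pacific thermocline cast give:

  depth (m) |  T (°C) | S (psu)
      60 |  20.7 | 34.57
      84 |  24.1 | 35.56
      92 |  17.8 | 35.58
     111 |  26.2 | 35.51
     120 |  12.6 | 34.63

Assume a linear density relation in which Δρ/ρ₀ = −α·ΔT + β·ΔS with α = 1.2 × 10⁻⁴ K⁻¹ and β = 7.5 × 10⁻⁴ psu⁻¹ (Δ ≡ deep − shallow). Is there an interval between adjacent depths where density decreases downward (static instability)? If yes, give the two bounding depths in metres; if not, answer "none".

92–111 m

Evaluate Δρ/ρ₀ = −αΔT + βΔS across each adjacent pair:
  60–84 m: −αΔT+βΔS = −(1.2 × 10⁻⁴)(+3.4)+(7.5 × 10⁻⁴)(+0.99) = 3.3 × 10⁻⁴ → stable
  84–92 m: −αΔT+βΔS = −(1.2 × 10⁻⁴)(-6.3)+(7.5 × 10⁻⁴)(+0.02) = 7.7 × 10⁻⁴ → stable
  92–111 m: −αΔT+βΔS = −(1.2 × 10⁻⁴)(+8.4)+(7.5 × 10⁻⁴)(-0.07) = -1.1 × 10⁻³ → UNSTABLE
  111–120 m: −αΔT+βΔS = −(1.2 × 10⁻⁴)(-13.6)+(7.5 × 10⁻⁴)(-0.88) = 9.7 × 10⁻⁴ → stable
The 92–111 m interval has Δρ < 0: lighter water underlies denser water.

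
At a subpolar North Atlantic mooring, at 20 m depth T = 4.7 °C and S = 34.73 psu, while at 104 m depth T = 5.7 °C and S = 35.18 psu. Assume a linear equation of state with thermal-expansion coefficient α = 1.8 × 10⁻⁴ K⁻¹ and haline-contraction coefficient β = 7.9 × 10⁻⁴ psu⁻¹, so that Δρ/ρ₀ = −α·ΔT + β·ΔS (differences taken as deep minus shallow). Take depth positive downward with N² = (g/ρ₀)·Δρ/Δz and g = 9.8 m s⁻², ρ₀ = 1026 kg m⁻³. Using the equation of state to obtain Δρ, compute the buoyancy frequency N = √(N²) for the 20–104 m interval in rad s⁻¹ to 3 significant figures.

ΔT = +1.0 K, ΔS = +0.45 psu (deep − shallow).
Δρ/ρ₀ = −αΔT + βΔS = -1.80 × 10⁻⁴ + 3.555 × 10⁻⁴ = 1.755 × 10⁻⁴, so Δρ ≈ 0.1801 kg m⁻³.
N² = (g/ρ₀)·Δρ/Δz = g·(Δρ/ρ₀)/Δz = 9.8 × 1.755 × 10⁻⁴ / 84 = 2.0475 × 10⁻⁵ s⁻².
N = √(2.0475 × 10⁻⁵) = 4.5249 × 10⁻³ rad s⁻¹ ≈ 4.52 × 10⁻³ rad s⁻¹.

4.52 × 10⁻³ rad s⁻¹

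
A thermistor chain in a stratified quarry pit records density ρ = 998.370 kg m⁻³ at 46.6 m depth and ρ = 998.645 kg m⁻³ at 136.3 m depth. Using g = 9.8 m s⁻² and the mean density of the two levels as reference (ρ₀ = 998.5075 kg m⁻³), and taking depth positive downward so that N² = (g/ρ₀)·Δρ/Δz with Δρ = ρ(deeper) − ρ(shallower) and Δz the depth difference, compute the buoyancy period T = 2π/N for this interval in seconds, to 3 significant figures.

Δρ = 998.645 − 998.370 = 0.275 kg m⁻³ over Δz = 136.3 − 46.6 = 89.7 m.
N² = (9.8/998.5075) × (0.275/89.7) = 3.0090 × 10⁻⁵ s⁻².
N = √(3.0090 × 10⁻⁵) = 5.4854 × 10⁻³ rad s⁻¹, so T = 2π/N = 1.1454 × 10³ s ≈ 1.15 × 10³ s.

1.15 × 10³ s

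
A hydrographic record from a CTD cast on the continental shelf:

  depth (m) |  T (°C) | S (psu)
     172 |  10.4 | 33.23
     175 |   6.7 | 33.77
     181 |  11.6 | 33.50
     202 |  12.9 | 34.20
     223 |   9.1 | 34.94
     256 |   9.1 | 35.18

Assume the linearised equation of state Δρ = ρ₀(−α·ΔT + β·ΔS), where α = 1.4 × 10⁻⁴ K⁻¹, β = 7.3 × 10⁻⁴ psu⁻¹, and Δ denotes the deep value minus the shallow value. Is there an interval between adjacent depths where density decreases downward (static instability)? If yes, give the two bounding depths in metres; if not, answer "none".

175–181 m

Evaluate Δρ/ρ₀ = −αΔT + βΔS across each adjacent pair:
  172–175 m: −αΔT+βΔS = −(1.4 × 10⁻⁴)(-3.7)+(7.3 × 10⁻⁴)(+0.54) = 9.1 × 10⁻⁴ → stable
  175–181 m: −αΔT+βΔS = −(1.4 × 10⁻⁴)(+4.9)+(7.3 × 10⁻⁴)(-0.27) = -8.8 × 10⁻⁴ → UNSTABLE
  181–202 m: −αΔT+βΔS = −(1.4 × 10⁻⁴)(+1.3)+(7.3 × 10⁻⁴)(+0.70) = 3.3 × 10⁻⁴ → stable
  202–223 m: −αΔT+βΔS = −(1.4 × 10⁻⁴)(-3.8)+(7.3 × 10⁻⁴)(+0.74) = 1.1 × 10⁻³ → stable
  223–256 m: −αΔT+βΔS = −(1.4 × 10⁻⁴)(+0.0)+(7.3 × 10⁻⁴)(+0.24) = 1.8 × 10⁻⁴ → stable
The 175–181 m interval has Δρ < 0: lighter water underlies denser water.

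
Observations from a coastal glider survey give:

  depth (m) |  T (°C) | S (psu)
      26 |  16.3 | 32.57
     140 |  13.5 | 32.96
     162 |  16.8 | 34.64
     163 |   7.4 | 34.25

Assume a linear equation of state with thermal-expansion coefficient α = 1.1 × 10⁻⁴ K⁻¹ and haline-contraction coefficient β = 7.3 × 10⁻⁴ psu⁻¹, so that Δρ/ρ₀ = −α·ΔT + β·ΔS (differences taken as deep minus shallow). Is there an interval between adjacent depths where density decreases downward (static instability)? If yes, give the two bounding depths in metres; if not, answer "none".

Evaluate Δρ/ρ₀ = −αΔT + βΔS across each adjacent pair:
  26–140 m: −αΔT+βΔS = −(1.1 × 10⁻⁴)(-2.8)+(7.3 × 10⁻⁴)(+0.39) = 5.9 × 10⁻⁴ → stable
  140–162 m: −αΔT+βΔS = −(1.1 × 10⁻⁴)(+3.3)+(7.3 × 10⁻⁴)(+1.68) = 8.6 × 10⁻⁴ → stable
  162–163 m: −αΔT+βΔS = −(1.1 × 10⁻⁴)(-9.4)+(7.3 × 10⁻⁴)(-0.39) = 7.5 × 10⁻⁴ → stable
Every interval has Δρ > 0: the column is stably stratified throughout.

none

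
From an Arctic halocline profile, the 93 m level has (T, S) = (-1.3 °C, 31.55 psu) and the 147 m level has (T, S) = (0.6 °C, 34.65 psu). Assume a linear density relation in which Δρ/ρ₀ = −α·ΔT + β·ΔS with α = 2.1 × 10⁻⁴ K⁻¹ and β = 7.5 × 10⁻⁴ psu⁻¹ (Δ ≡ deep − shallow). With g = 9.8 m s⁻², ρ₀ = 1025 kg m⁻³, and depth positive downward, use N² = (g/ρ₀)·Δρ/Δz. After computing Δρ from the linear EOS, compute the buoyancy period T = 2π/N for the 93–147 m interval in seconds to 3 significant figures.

336 s

ΔT = +1.9 K, ΔS = +3.10 psu (deep − shallow).
Δρ/ρ₀ = −αΔT + βΔS = -3.99 × 10⁻⁴ + 2.325 × 10⁻³ = 1.926 × 10⁻³, so Δρ ≈ 1.974 kg m⁻³.
N² = (g/ρ₀)·Δρ/Δz = g·(Δρ/ρ₀)/Δz = 9.8 × 1.926 × 10⁻³ / 54 = 3.4953 × 10⁻⁴ s⁻².
N = √(3.4953 × 10⁻⁴) = 0.018696 rad s⁻¹ → T = 2π/N = 336.07 s ≈ 336 s.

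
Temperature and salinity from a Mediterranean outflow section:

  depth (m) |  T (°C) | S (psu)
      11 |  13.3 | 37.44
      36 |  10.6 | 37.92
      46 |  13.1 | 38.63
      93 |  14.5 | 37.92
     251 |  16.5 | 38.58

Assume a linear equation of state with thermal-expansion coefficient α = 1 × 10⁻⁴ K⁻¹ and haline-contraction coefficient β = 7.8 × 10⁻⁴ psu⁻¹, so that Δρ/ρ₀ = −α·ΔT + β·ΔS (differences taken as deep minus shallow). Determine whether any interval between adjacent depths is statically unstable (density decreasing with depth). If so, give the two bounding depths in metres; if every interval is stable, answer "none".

Evaluate Δρ/ρ₀ = −αΔT + βΔS across each adjacent pair:
  11–36 m: −αΔT+βΔS = −(1 × 10⁻⁴)(-2.7)+(7.8 × 10⁻⁴)(+0.48) = 6.4 × 10⁻⁴ → stable
  36–46 m: −αΔT+βΔS = −(1 × 10⁻⁴)(+2.5)+(7.8 × 10⁻⁴)(+0.71) = 3.0 × 10⁻⁴ → stable
  46–93 m: −αΔT+βΔS = −(1 × 10⁻⁴)(+1.4)+(7.8 × 10⁻⁴)(-0.71) = -6.9 × 10⁻⁴ → UNSTABLE
  93–251 m: −αΔT+βΔS = −(1 × 10⁻⁴)(+2.0)+(7.8 × 10⁻⁴)(+0.66) = 3.1 × 10⁻⁴ → stable
The 46–93 m interval has Δρ < 0: lighter water underlies denser water.

46–93 m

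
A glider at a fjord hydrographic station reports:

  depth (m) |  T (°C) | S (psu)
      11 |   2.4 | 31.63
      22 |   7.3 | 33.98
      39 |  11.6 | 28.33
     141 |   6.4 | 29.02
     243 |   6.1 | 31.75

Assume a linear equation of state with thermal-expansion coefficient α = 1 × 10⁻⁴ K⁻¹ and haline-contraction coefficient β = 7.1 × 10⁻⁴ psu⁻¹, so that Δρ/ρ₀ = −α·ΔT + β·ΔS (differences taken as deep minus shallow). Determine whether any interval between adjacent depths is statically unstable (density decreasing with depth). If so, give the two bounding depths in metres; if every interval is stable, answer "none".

22–39 m

Evaluate Δρ/ρ₀ = −αΔT + βΔS across each adjacent pair:
  11–22 m: −αΔT+βΔS = −(1 × 10⁻⁴)(+4.9)+(7.1 × 10⁻⁴)(+2.35) = 1.2 × 10⁻³ → stable
  22–39 m: −αΔT+βΔS = −(1 × 10⁻⁴)(+4.3)+(7.1 × 10⁻⁴)(-5.65) = -4.4 × 10⁻³ → UNSTABLE
  39–141 m: −αΔT+βΔS = −(1 × 10⁻⁴)(-5.2)+(7.1 × 10⁻⁴)(+0.69) = 1.0 × 10⁻³ → stable
  141–243 m: −αΔT+βΔS = −(1 × 10⁻⁴)(-0.3)+(7.1 × 10⁻⁴)(+2.73) = 2.0 × 10⁻³ → stable
The 22–39 m interval has Δρ < 0: lighter water underlies denser water.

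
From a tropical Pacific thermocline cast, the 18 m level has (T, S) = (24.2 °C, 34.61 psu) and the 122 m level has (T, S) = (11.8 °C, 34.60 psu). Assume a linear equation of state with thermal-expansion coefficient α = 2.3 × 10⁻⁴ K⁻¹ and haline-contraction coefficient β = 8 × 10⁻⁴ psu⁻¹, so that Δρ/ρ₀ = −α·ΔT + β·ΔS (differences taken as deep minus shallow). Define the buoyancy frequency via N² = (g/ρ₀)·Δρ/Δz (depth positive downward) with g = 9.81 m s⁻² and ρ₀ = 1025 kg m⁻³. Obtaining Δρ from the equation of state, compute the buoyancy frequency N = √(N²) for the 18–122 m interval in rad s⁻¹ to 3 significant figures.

ΔT = -12.4 K, ΔS = -0.01 psu (deep − shallow).
Δρ/ρ₀ = −αΔT + βΔS = 2.852 × 10⁻³ − 8.00 × 10⁻⁶ = 2.844 × 10⁻³, so Δρ ≈ 2.915 kg m⁻³.
N² = (g/ρ₀)·Δρ/Δz = g·(Δρ/ρ₀)/Δz = 9.81 × 2.844 × 10⁻³ / 104 = 2.6827 × 10⁻⁴ s⁻².
N = √(2.6827 × 10⁻⁴) = 0.016379 rad s⁻¹ ≈ 0.0164 rad s⁻¹.

0.0164 rad s⁻¹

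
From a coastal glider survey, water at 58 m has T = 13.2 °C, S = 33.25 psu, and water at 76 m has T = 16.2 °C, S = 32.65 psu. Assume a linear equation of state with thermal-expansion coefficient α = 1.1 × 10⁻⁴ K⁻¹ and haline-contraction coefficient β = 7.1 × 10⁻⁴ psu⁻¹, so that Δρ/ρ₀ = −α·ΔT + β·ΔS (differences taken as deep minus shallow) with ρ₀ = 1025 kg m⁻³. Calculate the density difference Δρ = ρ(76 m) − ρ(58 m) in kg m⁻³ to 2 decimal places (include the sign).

ΔT = +3.0 K, ΔS = -0.60 psu (deep − shallow).
Δρ/ρ₀ = −(1.1 × 10⁻⁴)(+3.0) + (7.1 × 10⁻⁴)(-0.60) = -7.56 × 10⁻⁴.
Δρ = 1025 × (-7.56 × 10⁻⁴) = -0.77 kg m⁻³.
Negative Δρ: lighter below, statically unstable.

-0.77 kg m⁻³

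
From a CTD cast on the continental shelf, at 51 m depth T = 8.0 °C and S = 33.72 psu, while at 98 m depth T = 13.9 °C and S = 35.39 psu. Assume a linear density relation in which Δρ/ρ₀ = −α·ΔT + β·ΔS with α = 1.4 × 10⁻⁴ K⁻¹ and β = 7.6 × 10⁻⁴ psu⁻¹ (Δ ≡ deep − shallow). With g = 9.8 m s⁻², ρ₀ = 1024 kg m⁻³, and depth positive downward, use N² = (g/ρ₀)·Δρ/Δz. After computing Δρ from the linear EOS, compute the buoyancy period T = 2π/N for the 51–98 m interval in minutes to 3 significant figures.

10.9 min

ΔT = +5.9 K, ΔS = +1.67 psu (deep − shallow).
Δρ/ρ₀ = −αΔT + βΔS = -8.26 × 10⁻⁴ + 1.2692 × 10⁻³ = 4.432 × 10⁻⁴, so Δρ ≈ 0.4538 kg m⁻³.
N² = (g/ρ₀)·Δρ/Δz = g·(Δρ/ρ₀)/Δz = 9.8 × 4.432 × 10⁻⁴ / 47 = 9.2412 × 10⁻⁵ s⁻².
N = √(9.2412 × 10⁻⁵) = 9.6131 × 10⁻³ rad s⁻¹ → T = 2π/N = 653.61 s = 10.893 min ≈ 10.9 min.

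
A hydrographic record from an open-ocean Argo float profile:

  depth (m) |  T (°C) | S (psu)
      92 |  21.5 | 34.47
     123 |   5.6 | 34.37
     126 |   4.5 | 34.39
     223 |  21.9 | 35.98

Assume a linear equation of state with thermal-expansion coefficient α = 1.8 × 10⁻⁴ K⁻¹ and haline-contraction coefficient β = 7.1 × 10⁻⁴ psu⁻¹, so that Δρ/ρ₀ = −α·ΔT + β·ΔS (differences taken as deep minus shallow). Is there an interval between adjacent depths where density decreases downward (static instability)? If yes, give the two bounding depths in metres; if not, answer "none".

126–223 m

Evaluate Δρ/ρ₀ = −αΔT + βΔS across each adjacent pair:
  92–123 m: −αΔT+βΔS = −(1.8 × 10⁻⁴)(-15.9)+(7.1 × 10⁻⁴)(-0.10) = 2.8 × 10⁻³ → stable
  123–126 m: −αΔT+βΔS = −(1.8 × 10⁻⁴)(-1.1)+(7.1 × 10⁻⁴)(+0.02) = 2.1 × 10⁻⁴ → stable
  126–223 m: −αΔT+βΔS = −(1.8 × 10⁻⁴)(+17.4)+(7.1 × 10⁻⁴)(+1.59) = -2.0 × 10⁻³ → UNSTABLE
The 126–223 m interval has Δρ < 0: lighter water underlies denser water.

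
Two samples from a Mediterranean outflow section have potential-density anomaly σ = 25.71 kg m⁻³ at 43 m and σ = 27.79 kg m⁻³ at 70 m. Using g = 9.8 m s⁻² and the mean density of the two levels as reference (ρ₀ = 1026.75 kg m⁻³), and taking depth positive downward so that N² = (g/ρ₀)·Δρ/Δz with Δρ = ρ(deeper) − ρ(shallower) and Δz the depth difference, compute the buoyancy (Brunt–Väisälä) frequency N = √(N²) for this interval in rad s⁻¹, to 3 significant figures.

0.0271 rad s⁻¹

Δρ = 1027.79 − 1025.71 = 2.08 kg m⁻³ over Δz = 70 − 43 = 27 m.
N² = (9.8/1026.75) × (2.08/27) = 7.3529 × 10⁻⁴ s⁻².
N = √(7.3529 × 10⁻⁴) = 0.027116 rad s⁻¹ ≈ 0.0271 rad s⁻¹.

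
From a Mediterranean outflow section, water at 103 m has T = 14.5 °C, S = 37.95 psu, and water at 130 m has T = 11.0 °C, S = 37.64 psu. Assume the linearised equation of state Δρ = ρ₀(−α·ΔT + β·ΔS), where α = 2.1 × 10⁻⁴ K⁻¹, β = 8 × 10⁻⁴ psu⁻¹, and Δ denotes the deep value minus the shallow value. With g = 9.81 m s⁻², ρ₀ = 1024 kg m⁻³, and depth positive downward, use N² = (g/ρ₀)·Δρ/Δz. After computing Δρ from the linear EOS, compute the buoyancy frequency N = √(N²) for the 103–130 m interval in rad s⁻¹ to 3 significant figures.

ΔT = -3.5 K, ΔS = -0.31 psu (deep − shallow).
Δρ/ρ₀ = −αΔT + βΔS = 7.35 × 10⁻⁴ − 2.48 × 10⁻⁴ = 4.87 × 10⁻⁴, so Δρ ≈ 0.4987 kg m⁻³.
N² = (g/ρ₀)·Δρ/Δz = g·(Δρ/ρ₀)/Δz = 9.81 × 4.87 × 10⁻⁴ / 27 = 1.7694 × 10⁻⁴ s⁻².
N = √(1.7694 × 10⁻⁴) = 0.013302 rad s⁻¹ ≈ 0.0133 rad s⁻¹.

0.0133 rad s⁻¹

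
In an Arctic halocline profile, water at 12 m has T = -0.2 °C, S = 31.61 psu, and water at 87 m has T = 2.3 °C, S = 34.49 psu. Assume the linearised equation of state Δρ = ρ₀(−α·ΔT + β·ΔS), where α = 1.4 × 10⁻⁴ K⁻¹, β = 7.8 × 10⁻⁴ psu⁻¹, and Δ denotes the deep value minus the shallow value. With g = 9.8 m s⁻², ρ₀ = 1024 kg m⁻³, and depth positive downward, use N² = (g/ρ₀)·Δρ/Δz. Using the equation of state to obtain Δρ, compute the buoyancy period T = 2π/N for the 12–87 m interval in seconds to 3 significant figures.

ΔT = +2.5 K, ΔS = +2.88 psu (deep − shallow).
Δρ/ρ₀ = −αΔT + βΔS = -3.50 × 10⁻⁴ + 2.2464 × 10⁻³ = 1.8964 × 10⁻³, so Δρ ≈ 1.942 kg m⁻³.
N² = (g/ρ₀)·Δρ/Δz = g·(Δρ/ρ₀)/Δz = 9.8 × 1.8964 × 10⁻³ / 75 = 2.4780 × 10⁻⁴ s⁻².
N = √(2.4780 × 10⁻⁴) = 0.015742 rad s⁻¹ → T = 2π/N = 399.14 s ≈ 399 s.

399 s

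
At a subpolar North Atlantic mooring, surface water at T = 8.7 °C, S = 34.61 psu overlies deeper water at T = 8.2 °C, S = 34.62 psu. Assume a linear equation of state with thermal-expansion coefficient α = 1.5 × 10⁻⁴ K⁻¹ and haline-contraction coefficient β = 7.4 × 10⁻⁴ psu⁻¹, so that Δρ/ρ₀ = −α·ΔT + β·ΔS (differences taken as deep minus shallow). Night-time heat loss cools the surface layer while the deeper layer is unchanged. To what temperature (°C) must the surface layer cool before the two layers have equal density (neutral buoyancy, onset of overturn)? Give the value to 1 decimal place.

8.2 °C

Neutral buoyancy requires Δρ = 0, i.e. −α(T_deep − T_surf′) + β(S_deep − S_surf) = 0.
T_surf′ = T_deep − (β/α)·ΔS = 8.2 − (7.4 × 10⁻⁴/1.5 × 10⁻⁴)·(+0.01) = 8.151 °C.
Cooling required: 8.7 − (8.151) = 0.549 °C.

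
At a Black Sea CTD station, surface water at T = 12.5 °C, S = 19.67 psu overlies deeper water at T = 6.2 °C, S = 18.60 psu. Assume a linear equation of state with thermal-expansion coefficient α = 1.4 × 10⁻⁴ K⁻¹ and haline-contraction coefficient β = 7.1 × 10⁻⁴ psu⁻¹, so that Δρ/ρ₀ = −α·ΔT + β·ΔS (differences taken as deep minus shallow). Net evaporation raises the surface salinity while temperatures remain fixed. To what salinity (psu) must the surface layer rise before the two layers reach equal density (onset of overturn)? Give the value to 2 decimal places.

Neutral buoyancy requires −α(T_deep − T_surf) + β(S_deep − S_surf′) = 0.
S_surf′ = S_deep − (α/β)·ΔT = 18.60 − (1.4 × 10⁻⁴/7.1 × 10⁻⁴)·(-6.3) = 19.8423 psu.
Increase required: 19.8423 − 19.67 = 0.1723 psu.

19.84 psu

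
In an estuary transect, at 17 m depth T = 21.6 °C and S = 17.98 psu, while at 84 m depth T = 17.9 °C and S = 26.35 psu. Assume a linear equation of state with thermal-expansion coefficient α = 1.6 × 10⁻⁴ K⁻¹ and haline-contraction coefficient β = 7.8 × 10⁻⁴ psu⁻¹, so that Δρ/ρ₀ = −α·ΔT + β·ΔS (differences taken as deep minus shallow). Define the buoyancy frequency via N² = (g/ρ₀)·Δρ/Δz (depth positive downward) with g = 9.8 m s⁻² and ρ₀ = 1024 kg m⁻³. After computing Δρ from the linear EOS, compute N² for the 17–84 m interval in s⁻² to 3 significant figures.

ΔT = -3.7 K, ΔS = +8.37 psu (deep − shallow).
Δρ/ρ₀ = −αΔT + βΔS = 5.92 × 10⁻⁴ + 6.5286 × 10⁻³ = 7.1206 × 10⁻³, so Δρ ≈ 7.291 kg m⁻³.
N² = (g/ρ₀)·Δρ/Δz = g·(Δρ/ρ₀)/Δz = 9.8 × 7.1206 × 10⁻³ / 67 = 1.0415 × 10⁻³ s⁻² ≈ 1.04 × 10⁻³ s⁻².

1.04 × 10⁻³ s⁻²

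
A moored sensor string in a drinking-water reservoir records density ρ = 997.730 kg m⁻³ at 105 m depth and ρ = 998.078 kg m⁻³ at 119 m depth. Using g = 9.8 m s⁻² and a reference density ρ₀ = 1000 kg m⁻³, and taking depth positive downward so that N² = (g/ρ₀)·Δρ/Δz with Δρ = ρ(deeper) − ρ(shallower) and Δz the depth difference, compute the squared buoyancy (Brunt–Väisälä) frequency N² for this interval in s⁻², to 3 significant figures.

2.44 × 10⁻⁴ s⁻²

Δρ = 998.078 − 997.730 = 0.348 kg m⁻³ over Δz = 119 − 105 = 14 m.
N² = (9.8/1000) × (0.348/14) = 2.4360 × 10⁻⁴ s⁻² ≈ 2.44 × 10⁻⁴ s⁻².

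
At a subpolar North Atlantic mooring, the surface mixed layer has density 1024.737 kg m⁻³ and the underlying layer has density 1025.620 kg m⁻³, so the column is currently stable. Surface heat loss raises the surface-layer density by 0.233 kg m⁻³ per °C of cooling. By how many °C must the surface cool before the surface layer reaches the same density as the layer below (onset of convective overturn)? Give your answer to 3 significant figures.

3.79 °C

Density deficit of the surface layer: 1025.620 − 1024.737 = 0.883 kg m⁻³.
Required change = 0.883 / 0.233 = 3.79 °C.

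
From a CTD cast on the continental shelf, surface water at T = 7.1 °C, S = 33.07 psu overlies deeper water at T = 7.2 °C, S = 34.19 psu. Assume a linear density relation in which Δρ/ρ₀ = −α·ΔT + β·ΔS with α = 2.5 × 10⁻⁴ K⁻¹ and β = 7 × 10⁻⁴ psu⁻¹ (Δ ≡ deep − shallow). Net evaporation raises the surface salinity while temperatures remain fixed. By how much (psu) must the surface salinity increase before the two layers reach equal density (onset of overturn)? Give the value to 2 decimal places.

1.08 psu

Neutral buoyancy requires −α(T_deep − T_surf) + β(S_deep − S_surf′) = 0.
S_surf′ = S_deep − (α/β)·ΔT = 34.19 − (2.5 × 10⁻⁴/7 × 10⁻⁴)·(+0.1) = 34.1543 psu.
Increase required: 34.1543 − 33.07 = 1.0843 psu.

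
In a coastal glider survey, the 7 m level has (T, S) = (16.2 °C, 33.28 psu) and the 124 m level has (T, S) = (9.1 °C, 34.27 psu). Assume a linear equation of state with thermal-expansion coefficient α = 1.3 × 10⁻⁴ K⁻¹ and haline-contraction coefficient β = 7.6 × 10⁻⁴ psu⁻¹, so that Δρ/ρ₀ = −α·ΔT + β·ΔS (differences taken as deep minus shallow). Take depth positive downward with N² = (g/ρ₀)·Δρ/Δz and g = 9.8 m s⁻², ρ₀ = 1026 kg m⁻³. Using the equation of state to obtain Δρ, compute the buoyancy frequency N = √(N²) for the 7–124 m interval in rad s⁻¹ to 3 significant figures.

0.0118 rad s⁻¹

ΔT = -7.1 K, ΔS = +0.99 psu (deep − shallow).
Δρ/ρ₀ = −αΔT + βΔS = 9.23 × 10⁻⁴ + 7.524 × 10⁻⁴ = 1.6754 × 10⁻³, so Δρ ≈ 1.719 kg m⁻³.
N² = (g/ρ₀)·Δρ/Δz = g·(Δρ/ρ₀)/Δz = 9.8 × 1.6754 × 10⁻³ / 117 = 1.4033 × 10⁻⁴ s⁻².
N = √(1.4033 × 10⁻⁴) = 0.011846 rad s⁻¹ ≈ 0.0118 rad s⁻¹.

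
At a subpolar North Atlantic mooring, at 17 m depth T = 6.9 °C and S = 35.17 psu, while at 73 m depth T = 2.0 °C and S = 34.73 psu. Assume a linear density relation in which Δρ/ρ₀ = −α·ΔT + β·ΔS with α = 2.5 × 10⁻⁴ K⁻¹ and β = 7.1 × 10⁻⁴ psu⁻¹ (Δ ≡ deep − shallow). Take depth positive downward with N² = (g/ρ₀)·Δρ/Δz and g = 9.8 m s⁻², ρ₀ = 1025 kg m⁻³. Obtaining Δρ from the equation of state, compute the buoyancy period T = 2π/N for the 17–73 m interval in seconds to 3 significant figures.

497 s

ΔT = -4.9 K, ΔS = -0.44 psu (deep − shallow).
Δρ/ρ₀ = −αΔT + βΔS = 1.225 × 10⁻³ − 3.124 × 10⁻⁴ = 9.126 × 10⁻⁴, so Δρ ≈ 0.9354 kg m⁻³.
N² = (g/ρ₀)·Δρ/Δz = g·(Δρ/ρ₀)/Δz = 9.8 × 9.126 × 10⁻⁴ / 56 = 1.5971 × 10⁻⁴ s⁻².
N = √(1.5971 × 10⁻⁴) = 0.012638 rad s⁻¹ → T = 2π/N = 497.17 s ≈ 497 s.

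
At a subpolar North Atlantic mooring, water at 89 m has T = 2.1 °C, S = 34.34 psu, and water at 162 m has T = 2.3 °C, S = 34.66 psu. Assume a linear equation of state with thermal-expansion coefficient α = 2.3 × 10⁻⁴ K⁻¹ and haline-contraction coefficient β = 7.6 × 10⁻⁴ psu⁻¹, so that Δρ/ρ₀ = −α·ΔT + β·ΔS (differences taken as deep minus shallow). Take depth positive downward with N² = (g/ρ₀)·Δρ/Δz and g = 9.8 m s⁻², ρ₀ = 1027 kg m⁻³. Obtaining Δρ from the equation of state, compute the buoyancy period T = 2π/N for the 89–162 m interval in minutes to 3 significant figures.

ΔT = +0.2 K, ΔS = +0.32 psu (deep − shallow).
Δρ/ρ₀ = −αΔT + βΔS = -4.60 × 10⁻⁵ + 2.432 × 10⁻⁴ = 1.972 × 10⁻⁴, so Δρ ≈ 0.2025 kg m⁻³.
N² = (g/ρ₀)·Δρ/Δz = g·(Δρ/ρ₀)/Δz = 9.8 × 1.972 × 10⁻⁴ / 73 = 2.6473 × 10⁻⁵ s⁻².
N = √(2.6473 × 10⁻⁵) = 5.1452 × 10⁻³ rad s⁻¹ → T = 2π/N = 1.2212 × 10³ s = 20.353 min ≈ 20.4 min.

20.4 min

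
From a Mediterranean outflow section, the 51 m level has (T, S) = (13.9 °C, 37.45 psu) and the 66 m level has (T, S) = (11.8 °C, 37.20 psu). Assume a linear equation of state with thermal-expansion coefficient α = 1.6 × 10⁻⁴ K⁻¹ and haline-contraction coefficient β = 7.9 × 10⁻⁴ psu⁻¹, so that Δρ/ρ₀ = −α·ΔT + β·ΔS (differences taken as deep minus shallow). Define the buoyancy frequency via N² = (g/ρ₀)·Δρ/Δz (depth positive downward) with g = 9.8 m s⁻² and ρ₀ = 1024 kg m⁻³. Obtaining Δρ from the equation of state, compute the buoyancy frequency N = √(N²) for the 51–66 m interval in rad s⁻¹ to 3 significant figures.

ΔT = -2.1 K, ΔS = -0.25 psu (deep − shallow).
Δρ/ρ₀ = −αΔT + βΔS = 3.36 × 10⁻⁴ − 1.975 × 10⁻⁴ = 1.385 × 10⁻⁴, so Δρ ≈ 0.1418 kg m⁻³.
N² = (g/ρ₀)·Δρ/Δz = g·(Δρ/ρ₀)/Δz = 9.8 × 1.385 × 10⁻⁴ / 15 = 9.0487 × 10⁻⁵ s⁻².
N = √(9.0487 × 10⁻⁵) = 9.5125 × 10⁻³ rad s⁻¹ ≈ 9.51 × 10⁻³ rad s⁻¹.

9.51 × 10⁻³ rad s⁻¹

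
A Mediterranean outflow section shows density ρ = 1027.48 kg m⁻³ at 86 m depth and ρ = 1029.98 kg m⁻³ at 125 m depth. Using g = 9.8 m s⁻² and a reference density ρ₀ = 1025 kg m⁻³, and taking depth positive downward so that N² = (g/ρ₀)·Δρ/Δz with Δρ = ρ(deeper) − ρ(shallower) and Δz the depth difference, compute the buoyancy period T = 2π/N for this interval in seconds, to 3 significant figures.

Δρ = 1029.98 − 1027.48 = 2.50 kg m⁻³ over Δz = 125 − 86 = 39 m.
N² = (9.8/1025) × (2.50/39) = 6.1288 × 10⁻⁴ s⁻².
N = √(6.1288 × 10⁻⁴) = 0.024756 rad s⁻¹, so T = 2π/N = 253.80 s ≈ 254 s.
Since Δρ > 0 the layer is stably stratified.

254 s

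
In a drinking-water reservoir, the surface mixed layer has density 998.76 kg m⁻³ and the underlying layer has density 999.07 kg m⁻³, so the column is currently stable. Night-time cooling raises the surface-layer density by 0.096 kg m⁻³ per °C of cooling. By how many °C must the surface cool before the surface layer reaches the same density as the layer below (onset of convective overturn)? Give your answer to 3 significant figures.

Density deficit of the surface layer: 999.07 − 998.76 = 0.31 kg m⁻³.
Required change = 0.31 / 0.096 = 3.23 °C.

3.23 °C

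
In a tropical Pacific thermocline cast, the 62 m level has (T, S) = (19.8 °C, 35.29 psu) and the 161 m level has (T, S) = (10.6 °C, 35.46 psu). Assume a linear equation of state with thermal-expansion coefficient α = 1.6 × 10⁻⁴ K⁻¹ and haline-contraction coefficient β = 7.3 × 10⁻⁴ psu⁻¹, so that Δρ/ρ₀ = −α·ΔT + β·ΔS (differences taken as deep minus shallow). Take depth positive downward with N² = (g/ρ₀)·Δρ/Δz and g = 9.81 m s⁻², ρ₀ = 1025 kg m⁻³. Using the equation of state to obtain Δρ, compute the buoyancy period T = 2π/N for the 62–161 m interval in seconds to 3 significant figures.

500 s

ΔT = -9.2 K, ΔS = +0.17 psu (deep − shallow).
Δρ/ρ₀ = −αΔT + βΔS = 1.472 × 10⁻³ + 1.241 × 10⁻⁴ = 1.5961 × 10⁻³, so Δρ ≈ 1.636 kg m⁻³.
N² = (g/ρ₀)·Δρ/Δz = g·(Δρ/ρ₀)/Δz = 9.81 × 1.5961 × 10⁻³ / 99 = 1.5816 × 10⁻⁴ s⁻².
N = √(1.5816 × 10⁻⁴) = 0.012576 rad s⁻¹ → T = 2π/N = 499.62 s ≈ 500 s.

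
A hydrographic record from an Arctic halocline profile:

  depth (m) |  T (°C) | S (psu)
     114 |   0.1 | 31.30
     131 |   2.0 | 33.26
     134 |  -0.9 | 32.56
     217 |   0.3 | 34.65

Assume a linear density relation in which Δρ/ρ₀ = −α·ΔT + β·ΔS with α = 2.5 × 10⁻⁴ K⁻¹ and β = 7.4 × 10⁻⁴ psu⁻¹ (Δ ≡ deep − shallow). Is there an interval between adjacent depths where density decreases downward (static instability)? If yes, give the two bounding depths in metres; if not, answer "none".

Evaluate Δρ/ρ₀ = −αΔT + βΔS across each adjacent pair:
  114–131 m: −αΔT+βΔS = −(2.5 × 10⁻⁴)(+1.9)+(7.4 × 10⁻⁴)(+1.96) = 9.8 × 10⁻⁴ → stable
  131–134 m: −αΔT+βΔS = −(2.5 × 10⁻⁴)(-2.9)+(7.4 × 10⁻⁴)(-0.70) = 2.1 × 10⁻⁴ → stable
  134–217 m: −αΔT+βΔS = −(2.5 × 10⁻⁴)(+1.2)+(7.4 × 10⁻⁴)(+2.09) = 1.2 × 10⁻³ → stable
Every interval has Δρ > 0: the column is stably stratified throughout.

none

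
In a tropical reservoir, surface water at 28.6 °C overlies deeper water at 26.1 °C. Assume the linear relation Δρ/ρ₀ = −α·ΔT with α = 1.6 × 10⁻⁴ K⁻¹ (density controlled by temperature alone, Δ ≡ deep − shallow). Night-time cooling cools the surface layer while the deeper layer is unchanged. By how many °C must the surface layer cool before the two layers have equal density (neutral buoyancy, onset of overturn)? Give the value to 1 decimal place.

2.5 °C

With temperature the only control, equal density requires T_surf′ = T_deep.
T_surf′ = 26.1 °C.
Cooling required: 28.6 − 26.1 = 2.5 °C.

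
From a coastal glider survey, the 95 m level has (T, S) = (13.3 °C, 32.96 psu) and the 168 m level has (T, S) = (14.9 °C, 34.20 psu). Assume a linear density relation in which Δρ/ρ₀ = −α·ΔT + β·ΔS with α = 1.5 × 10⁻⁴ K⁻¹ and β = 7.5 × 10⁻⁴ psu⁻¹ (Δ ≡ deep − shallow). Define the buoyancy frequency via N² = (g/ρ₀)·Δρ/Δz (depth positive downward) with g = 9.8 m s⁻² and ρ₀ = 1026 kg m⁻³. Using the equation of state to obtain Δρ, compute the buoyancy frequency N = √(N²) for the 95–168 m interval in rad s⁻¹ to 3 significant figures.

9.62 × 10⁻³ rad s⁻¹

ΔT = +1.6 K, ΔS = +1.24 psu (deep − shallow).
Δρ/ρ₀ = −αΔT + βΔS = -2.40 × 10⁻⁴ + 9.30 × 10⁻⁴ = 6.90 × 10⁻⁴, so Δρ ≈ 0.7079 kg m⁻³.
N² = (g/ρ₀)·Δρ/Δz = g·(Δρ/ρ₀)/Δz = 9.8 × 6.90 × 10⁻⁴ / 73 = 9.2630 × 10⁻⁵ s⁻².
N = √(9.2630 × 10⁻⁵) = 9.6244 × 10⁻³ rad s⁻¹ ≈ 9.62 × 10⁻³ rad s⁻¹.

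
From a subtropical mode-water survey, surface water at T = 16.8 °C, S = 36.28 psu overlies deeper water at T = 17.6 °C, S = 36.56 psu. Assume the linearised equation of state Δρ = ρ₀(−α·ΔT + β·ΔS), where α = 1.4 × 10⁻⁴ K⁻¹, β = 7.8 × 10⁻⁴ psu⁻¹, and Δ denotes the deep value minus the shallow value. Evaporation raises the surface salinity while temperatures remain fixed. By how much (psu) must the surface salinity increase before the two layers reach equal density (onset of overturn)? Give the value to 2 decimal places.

0.14 psu

Neutral buoyancy requires −α(T_deep − T_surf) + β(S_deep − S_surf′) = 0.
S_surf′ = S_deep − (α/β)·ΔT = 36.56 − (1.4 × 10⁻⁴/7.8 × 10⁻⁴)·(+0.8) = 36.4164 psu.
Increase required: 36.4164 − 36.28 = 0.1364 psu.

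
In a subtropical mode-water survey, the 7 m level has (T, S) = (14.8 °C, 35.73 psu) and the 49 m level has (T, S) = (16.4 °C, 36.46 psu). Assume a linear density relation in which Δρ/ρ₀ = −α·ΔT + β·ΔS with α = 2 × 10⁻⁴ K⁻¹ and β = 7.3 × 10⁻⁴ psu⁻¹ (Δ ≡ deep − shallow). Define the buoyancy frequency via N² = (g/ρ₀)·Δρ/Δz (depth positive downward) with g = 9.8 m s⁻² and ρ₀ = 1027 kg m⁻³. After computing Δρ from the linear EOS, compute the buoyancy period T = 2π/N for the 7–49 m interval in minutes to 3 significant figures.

ΔT = +1.6 K, ΔS = +0.73 psu (deep − shallow).
Δρ/ρ₀ = −αΔT + βΔS = -3.20 × 10⁻⁴ + 5.329 × 10⁻⁴ = 2.129 × 10⁻⁴, so Δρ ≈ 0.2186 kg m⁻³.
N² = (g/ρ₀)·Δρ/Δz = g·(Δρ/ρ₀)/Δz = 9.8 × 2.129 × 10⁻⁴ / 42 = 4.9677 × 10⁻⁵ s⁻².
N = √(4.9677 × 10⁻⁵) = 7.0482 × 10⁻³ rad s⁻¹ → T = 2π/N = 891.46 s = 14.858 min ≈ 14.9 min.

14.9 min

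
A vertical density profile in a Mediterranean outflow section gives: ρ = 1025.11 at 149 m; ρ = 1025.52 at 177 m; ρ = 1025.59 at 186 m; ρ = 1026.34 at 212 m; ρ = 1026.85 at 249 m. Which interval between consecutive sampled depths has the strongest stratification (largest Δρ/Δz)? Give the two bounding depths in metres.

186–212 m

Compute the density gradient over each adjacent pair:
  149–177 m: Δρ/Δz = 0.41/28 = 0.015 kg m⁻⁴
  177–186 m: Δρ/Δz = 0.07/9 = 7.8 × 10⁻³ kg m⁻⁴
  186–212 m: Δρ/Δz = 0.75/26 = 0.029 kg m⁻⁴
  212–249 m: Δρ/Δz = 0.51/37 = 0.014 kg m⁻⁴
The largest gradient is in the 186–212 m interval — the pycnocline.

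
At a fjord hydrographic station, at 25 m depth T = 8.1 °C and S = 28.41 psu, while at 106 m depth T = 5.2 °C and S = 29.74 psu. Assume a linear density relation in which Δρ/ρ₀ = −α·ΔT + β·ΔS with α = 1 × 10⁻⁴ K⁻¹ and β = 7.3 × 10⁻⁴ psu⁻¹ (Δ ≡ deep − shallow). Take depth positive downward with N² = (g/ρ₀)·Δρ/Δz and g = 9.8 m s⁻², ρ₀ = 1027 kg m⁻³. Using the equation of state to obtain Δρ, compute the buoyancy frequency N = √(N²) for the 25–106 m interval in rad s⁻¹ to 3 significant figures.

ΔT = -2.9 K, ΔS = +1.33 psu (deep − shallow).
Δρ/ρ₀ = −αΔT + βΔS = 2.90 × 10⁻⁴ + 9.709 × 10⁻⁴ = 1.2609 × 10⁻³, so Δρ ≈ 1.295 kg m⁻³.
N² = (g/ρ₀)·Δρ/Δz = g·(Δρ/ρ₀)/Δz = 9.8 × 1.2609 × 10⁻³ / 81 = 1.5255 × 10⁻⁴ s⁻².
N = √(1.5255 × 10⁻⁴) = 0.012351 rad s⁻¹ ≈ 0.0124 rad s⁻¹.

0.0124 rad s⁻¹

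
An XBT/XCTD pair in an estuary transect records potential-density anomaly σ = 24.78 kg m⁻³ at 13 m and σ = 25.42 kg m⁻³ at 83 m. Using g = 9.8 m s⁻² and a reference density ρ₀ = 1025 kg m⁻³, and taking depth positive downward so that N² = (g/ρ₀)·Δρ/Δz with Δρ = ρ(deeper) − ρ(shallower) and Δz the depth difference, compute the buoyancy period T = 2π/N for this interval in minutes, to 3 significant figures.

Δρ = 1025.42 − 1024.78 = 0.64 kg m⁻³ over Δz = 83 − 13 = 70 m.
N² = (9.8/1025) × (0.64/70) = 8.7415 × 10⁻⁵ s⁻².
N = √(8.7415 × 10⁻⁵) = 9.3496 × 10⁻³ rad s⁻¹, so T = 2π/N = 672.03 s = 11.200 min ≈ 11.2 min.
A positive N² confirms static stability across the interval.

11.2 min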